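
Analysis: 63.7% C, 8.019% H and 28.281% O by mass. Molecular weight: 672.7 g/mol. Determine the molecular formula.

Assume 100 g: 63.7 g C, 8.019 g H, 28.281 g O.
n(C) = 63.7/12.01 = 5.304, n(H) = 8.019/1.008 = 7.955, n(O) = 28.281/16.00 = 1.768
Ratios (÷ 1.768): C 3.001, H 4.501, O 1.000
×2: C 6.00, H 9.00, O 2.00 → C6H9O2
Empirical-formula mass = 113.13 g/mol
n = 672.7 / 113.13 = 5.95 ≈ 6
Molecular formula = (C6H9O2)×6 = C36H54O12

C36H54O12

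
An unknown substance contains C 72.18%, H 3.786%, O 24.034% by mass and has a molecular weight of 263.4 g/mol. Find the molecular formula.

C16H10O4

Assume 100 g: 72.18 g C, 3.786 g H, 24.034 g O.
n(C) = 72.18/12.01 = 6.01, n(H) = 3.786/1.008 = 3.756, n(O) = 24.034/16.00 = 1.502
Divide by the smallest (1.502 mol O): C 4.001, H 2.500, O 1.000
×2: C 8.00, H 5.00, O 2.00 → C8H5O2
Empirical-formula mass = 133.12 g/mol
n = 263.4 / 133.12 = 1.98 ≈ 2
Molecular formula = (C8H5O2)×2 = C16H10O4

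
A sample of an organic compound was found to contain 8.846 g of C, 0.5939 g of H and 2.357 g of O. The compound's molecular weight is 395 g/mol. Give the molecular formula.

n(C) = 8.846/12.01 = 0.7366, n(H) = 0.5939/1.008 = 0.5892, n(O) = 2.357/16.00 = 0.1473
Divide by the smallest (0.1473 mol O): C 5.000, H 4.000, O 1.000
Ratio ≈ 5:4:1, so the empirical formula is C5H4O
Empirical-formula mass = 80.08 g/mol
n = 395 / 80.08 = 4.93 ≈ 5
Molecular formula = (C5H4O)×5 = C25H20O5

C25H20O5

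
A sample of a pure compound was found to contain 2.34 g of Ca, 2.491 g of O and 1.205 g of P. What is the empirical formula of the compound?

Ca3O8P2

Ca: 2.34 g ÷ 40.08 g/mol = 0.05838 mol
O: 2.491 g ÷ 16.00 g/mol = 0.1557 mol
P: 1.205 g ÷ 30.97 g/mol = 0.03891 mol
Divide by the smallest (0.03891 mol P): Ca 1.501, O 4.001, P 1.000
Scaling by 2: Ca 3.00, O 8.00, P 2.00 → Ca3O8P2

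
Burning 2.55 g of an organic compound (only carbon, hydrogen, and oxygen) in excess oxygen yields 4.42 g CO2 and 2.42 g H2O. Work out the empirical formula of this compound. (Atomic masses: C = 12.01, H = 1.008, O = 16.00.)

C3H8O2

mol C = 4.42 / 44.01 = 0.1004; mass C = 0.1004 × 12.01 = 1.206 g
mol H = 2 × (2.42 / 18.02) = 0.2686; mass H = 0.2686 × 1.008 = 0.2707 g
mass O = 2.55 − (1.477) = 1.073 g → mol O = 0.06707
Ratios (÷ 0.06707): C 1.497, H 4.005, O 1.000
Scaling by 2: C 2.99, H 8.01, O 2.00 → C3H8O2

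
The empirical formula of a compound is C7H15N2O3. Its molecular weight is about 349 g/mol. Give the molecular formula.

C14H30N4O6

Empirical-formula mass = 175.21 g/mol
n = 349 / 175.21 = 1.99 ≈ 2
Molecular formula = (C7H15N2O3)2 = C14H30N4O6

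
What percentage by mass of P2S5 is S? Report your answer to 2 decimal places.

Molar mass = 2(30.97) + 5(32.07) = 222.290 g/mol
Mass of S per mole = 5 × 32.07 = 160.350 g
% S = 160.350 / 222.290 × 100 = 72.14%

72.14%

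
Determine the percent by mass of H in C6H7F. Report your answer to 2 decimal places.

Molar mass = 6(12.01) + 7(1.008) + 1(19.00) = 98.116 g/mol
Mass of H per mole = 7 × 1.008 = 7.056 g
% H = 7.056 / 98.116 × 100 = 7.19%

7.19%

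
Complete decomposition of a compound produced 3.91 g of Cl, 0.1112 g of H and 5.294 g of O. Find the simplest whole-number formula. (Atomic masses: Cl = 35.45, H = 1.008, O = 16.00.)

ClHO3

Moles — Cl: 3.91 / 35.45 = 0.1103 mol; H: 0.1112 / 1.008 = 0.1103 mol; O: 5.294 / 16.00 = 0.3309 mol
Ratios (÷ 0.1103): Cl 1.000, H 1.000, O 3.000
Ratio ≈ 1:1:3, so the empirical formula is ClHO3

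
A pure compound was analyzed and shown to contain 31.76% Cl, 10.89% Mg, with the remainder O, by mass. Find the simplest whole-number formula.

Assume 100 g: 31.76 g Cl, 10.89 g Mg, 57.35 g O.
n(Cl) = 31.76/35.45 = 0.8959, n(Mg) = 10.89/24.31 = 0.448, n(O) = 57.35/16.00 = 3.584
Divide by the smallest (0.448 mol Mg): Cl 2.000, Mg 1.000, O 8.001
→ Cl2MgO8

Cl2MgO8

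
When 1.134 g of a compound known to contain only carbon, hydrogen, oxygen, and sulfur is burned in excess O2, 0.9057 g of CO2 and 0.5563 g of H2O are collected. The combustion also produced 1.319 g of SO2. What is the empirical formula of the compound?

C2H6OS2

mol C = 0.9057 / 44.01 = 0.02058; mass C = 0.02058 × 12.01 = 0.2472 g
mol H = 2 × (0.5563 / 18.02) = 0.06174; mass H = 0.06174 × 1.008 = 0.06224 g
mol S = 1.319 / 64.07 = 0.02059; mass S = 0.6602 g
mass O = 1.134 − (0.9696) = 0.1644 g → mol O = 0.01027
Smallest is O at 0.01027 mol; normalising gives C 2.003, H 6.010, O 1.000, S 2.004
Ratio ≈ 2:6:1:2, so the empirical formula is C2H6OS2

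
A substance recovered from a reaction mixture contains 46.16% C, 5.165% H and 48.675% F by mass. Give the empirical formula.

C3H4F2

Assume 100 g: 46.16 g C, 5.165 g H, 48.675 g F.
n(C) = 46.16/12.01 = 3.843, n(H) = 5.165/1.008 = 5.124, n(F) = 48.675/19.00 = 2.562
Divide by the smallest (2.562 mol F): C 1.500, H 2.000, F 1.000
Scaling by 2: C 3.00, H 4.00, F 2.00 → C3H4F2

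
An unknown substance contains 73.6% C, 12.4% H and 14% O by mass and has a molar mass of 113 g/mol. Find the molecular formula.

C7H14O

Assume 100 g: 73.6 g C, 12.4 g H, 14 g O.
n(C) = 73.6/12.01 = 6.128, n(H) = 12.4/1.008 = 12.3, n(O) = 14/16.00 = 0.875
Smallest is O at 0.875 mol; normalising gives C 7.004, H 14.059, O 1.000
→ C7H14O
Empirical-formula mass = 114.18 g/mol
n = 113 / 114.18 = 0.99 ≈ 1
Molecular formula = empirical formula = C7H14O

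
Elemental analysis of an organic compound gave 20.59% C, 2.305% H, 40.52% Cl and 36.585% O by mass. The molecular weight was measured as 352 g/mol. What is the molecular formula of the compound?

Assume 100 g: 20.59 g C, 2.305 g H, 40.52 g Cl, 36.585 g O.
C: 20.59 g ÷ 12.01 g/mol = 1.714 mol
H: 2.305 g ÷ 1.008 g/mol = 2.287 mol
Cl: 40.52 g ÷ 35.45 g/mol = 1.143 mol
O: 36.585 g ÷ 16.00 g/mol = 2.287 mol
Divide by the smallest (1.143 mol Cl): C 1.500, H 2.001, Cl 1.000, O 2.000
Multiply by 2: C 3.00, H 4.00, Cl 2.00, O 4.00 → C3H4Cl2O4
Empirical-formula mass = 174.96 g/mol
n = 352 / 174.96 = 2.01 ≈ 2
Molecular formula = (C3H4Cl2O4)×2 = C6H8Cl4O8

C6H8Cl4O8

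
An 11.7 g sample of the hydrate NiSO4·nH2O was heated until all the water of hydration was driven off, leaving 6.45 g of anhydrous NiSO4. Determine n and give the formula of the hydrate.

NiSO4·7H2O

Mass of water lost = 11.7 − 6.45 = 5.25 g → 5.25 / 18.02 = 0.2913 mol H2O
Molar mass of NiSO4 = 154.76 g/mol → mol NiSO4 = 6.45 / 154.76 = 0.04168
n = 0.2913 / 0.04168 = 6.99 ≈ 7 → NiSO4·7H2O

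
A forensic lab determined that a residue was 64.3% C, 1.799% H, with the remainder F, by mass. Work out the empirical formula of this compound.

C3HF

Assume 100 g: 64.3 g C, 1.799 g H, 33.901 g F.
C: 64.3 g ÷ 12.01 g/mol = 5.354 mol
H: 1.799 g ÷ 1.008 g/mol = 1.785 mol
F: 33.901 g ÷ 19.00 g/mol = 1.784 mol
Ratios (÷ 1.784): C 3.001, H 1.000, F 1.000
≈ 3:1:1 → C3HF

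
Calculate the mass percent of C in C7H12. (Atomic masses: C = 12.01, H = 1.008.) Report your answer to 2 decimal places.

Molar mass = 7(12.01) + 12(1.008) = 96.166 g/mol
Mass of C per mole = 7 × 12.01 = 84.070 g
% C = 84.070 / 96.166 × 100 = 87.42%

87.42%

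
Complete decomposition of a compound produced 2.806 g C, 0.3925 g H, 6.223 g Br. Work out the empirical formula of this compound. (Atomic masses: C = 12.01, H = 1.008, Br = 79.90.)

Moles — C: 2.806 / 12.01 = 0.2336 mol; H: 0.3925 / 1.008 = 0.3894 mol; Br: 6.223 / 79.90 = 0.07788 mol
Smallest is Br at 0.07788 mol; normalising gives C 3.000, H 4.999, Br 1.000
≈ 3:5:1 → C3H5Br

C3H5Br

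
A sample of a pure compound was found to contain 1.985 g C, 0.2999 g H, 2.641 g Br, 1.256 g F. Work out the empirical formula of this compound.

C5H9BrF2

Moles — C: 1.985 / 12.01 = 0.1653 mol; H: 0.2999 / 1.008 = 0.2975 mol; Br: 2.641 / 79.90 = 0.03305 mol; F: 1.256 / 19.00 = 0.06611 mol
Smallest is Br at 0.03305 mol; normalising gives C 5.000, H 9.001, Br 1.000, F 2.000
Ratio ≈ 5:9:1:2, so the empirical formula is C5H9BrF2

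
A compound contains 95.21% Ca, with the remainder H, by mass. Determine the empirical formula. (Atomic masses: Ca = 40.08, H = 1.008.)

Assume 100 g: 95.21 g Ca, 4.79 g H.
Moles — Ca: 95.21 / 40.08 = 2.375 mol; H: 4.79 / 1.008 = 4.752 mol
Smallest is Ca at 2.375 mol; normalising gives Ca 1.000, H 2.000
≈ 1:2 → CaH2

CaH2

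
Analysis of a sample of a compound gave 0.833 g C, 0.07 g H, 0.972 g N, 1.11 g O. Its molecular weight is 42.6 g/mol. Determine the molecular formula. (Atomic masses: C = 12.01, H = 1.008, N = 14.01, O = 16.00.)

CHNO

n(C) = 0.833/12.01 = 0.06936, n(H) = 0.07/1.008 = 0.06944, n(N) = 0.972/14.01 = 0.06938, n(O) = 1.11/16.00 = 0.06938
Divide by the smallest (0.06936 mol C): C 1.000, H 1.001, N 1.000, O 1.000
≈ 1:1:1:1 → CHNO
Empirical-formula mass = 43.03 g/mol
n = 42.6 / 43.03 = 0.99 ≈ 1
Molecular formula = empirical formula = CHNO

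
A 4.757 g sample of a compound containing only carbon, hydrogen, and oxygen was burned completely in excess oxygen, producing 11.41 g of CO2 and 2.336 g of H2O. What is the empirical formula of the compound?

C3H3O

mol C = 11.41 / 44.01 = 0.2593; mass C = 0.2593 × 12.01 = 3.114 g
mol H = 2 × (2.336 / 18.02) = 0.2593; mass H = 0.2593 × 1.008 = 0.2613 g
mass O = 4.757 − (3.375) = 1.382 g → mol O = 0.08637
Smallest is O at 0.08637 mol; normalising gives C 3.002, H 3.002, O 1.000
→ C3H3O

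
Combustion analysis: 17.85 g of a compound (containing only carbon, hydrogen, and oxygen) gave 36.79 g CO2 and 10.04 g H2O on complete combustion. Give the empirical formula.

C6H8O3

mol C = 36.79 / 44.01 = 0.8359; mass C = 0.8359 × 12.01 = 10.04 g
mol H = 2 × (10.04 / 18.02) = 1.114; mass H = 1.114 × 1.008 = 1.123 g
mass O = 17.85 − (11.16) = 6.687 g → mol O = 0.4179
Divide by the smallest (0.4179 mol O): C 2.000, H 2.666, O 1.000
Multiply by 3: C 6.00, H 8.00, O 3.00 → C6H8O3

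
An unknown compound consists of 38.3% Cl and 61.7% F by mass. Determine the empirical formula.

Assume 100 g: 38.3 g Cl, 61.7 g F.
n(Cl) = 38.3/35.45 = 1.08, n(F) = 61.7/19.00 = 3.247
Ratios (÷ 1.08): Cl 1.000, F 3.006
→ ClF3

ClF3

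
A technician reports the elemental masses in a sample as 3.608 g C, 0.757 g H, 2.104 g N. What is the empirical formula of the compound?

Moles — C: 3.608 / 12.01 = 0.3004 mol; H: 0.757 / 1.008 = 0.751 mol; N: 2.104 / 14.01 = 0.1502 mol
Smallest is N at 0.1502 mol; normalising gives C 2.000, H 5.001, N 1.000
Ratio ≈ 2:5:1, so the empirical formula is C2H5N

C2H5N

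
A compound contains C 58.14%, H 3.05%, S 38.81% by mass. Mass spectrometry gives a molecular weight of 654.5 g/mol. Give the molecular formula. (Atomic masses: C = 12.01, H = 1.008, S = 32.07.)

C32H20S8

Assume 100 g: 58.14 g C, 3.05 g H, 38.81 g S.
C: 58.14 g ÷ 12.01 g/mol = 4.841 mol
H: 3.05 g ÷ 1.008 g/mol = 3.026 mol
S: 38.81 g ÷ 32.07 g/mol = 1.21 mol
Ratios (÷ 1.21): C 4.000, H 2.500, S 1.000
×2: C 8.00, H 5.00, S 2.00 → C8H5S2
Empirical-formula mass = 165.26 g/mol
n = 654.5 / 165.26 = 3.96 ≈ 4
Molecular formula = (C8H5S2)×4 = C32H20S8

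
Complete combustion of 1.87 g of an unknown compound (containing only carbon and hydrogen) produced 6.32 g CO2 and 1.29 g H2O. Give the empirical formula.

mol C = 6.32 / 44.01 = 0.1436; mass C = 0.1436 × 12.01 = 1.725 g
mol H = 2 × (1.29 / 18.02) = 0.1432; mass H = 0.1432 × 1.008 = 0.1443 g
Ratios (÷ 0.1432): C 1.003, H 1.000
→ CH

CH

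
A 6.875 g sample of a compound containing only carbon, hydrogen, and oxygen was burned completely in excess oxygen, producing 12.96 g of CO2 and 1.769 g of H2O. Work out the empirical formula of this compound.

mol C = 12.96 / 44.01 = 0.2945; mass C = 0.2945 × 12.01 = 3.537 g
mol H = 2 × (1.769 / 18.02) = 0.1963; mass H = 0.1963 × 1.008 = 0.1979 g
mass O = 6.875 − (3.735) = 3.140 g → mol O = 0.1963
Smallest is O at 0.1963 mol; normalising gives C 1.500, H 1.000, O 1.000
Scaling by 2: C 3.00, H 2.00, O 2.00 → C3H2O2

C3H2O2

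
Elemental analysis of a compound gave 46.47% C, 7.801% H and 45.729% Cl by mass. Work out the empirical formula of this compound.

C3H6Cl

Assume 100 g: 46.47 g C, 7.801 g H, 45.729 g Cl.
n(C) = 46.47/12.01 = 3.869, n(H) = 7.801/1.008 = 7.739, n(Cl) = 45.729/35.45 = 1.29
Divide by the smallest (1.29 mol Cl): C 3.000, H 5.999, Cl 1.000
≈ 3:6:1 → C3H6Cl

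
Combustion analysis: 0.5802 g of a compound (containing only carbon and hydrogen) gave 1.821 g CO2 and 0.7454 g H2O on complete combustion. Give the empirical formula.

CH2

mol C = 1.821 / 44.01 = 0.04138; mass C = 0.04138 × 12.01 = 0.4969 g
mol H = 2 × (0.7454 / 18.02) = 0.08273; mass H = 0.08273 × 1.008 = 0.08339 g
Divide by the smallest (0.04138 mol C): C 1.000, H 1.999
→ CH2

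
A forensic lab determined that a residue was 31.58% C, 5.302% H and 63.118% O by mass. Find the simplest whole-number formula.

Assume 100 g: 31.58 g C, 5.302 g H, 63.118 g O.
C: 31.58 g ÷ 12.01 g/mol = 2.629 mol
H: 5.302 g ÷ 1.008 g/mol = 5.26 mol
O: 63.118 g ÷ 16.00 g/mol = 3.945 mol
Divide by the smallest (2.629 mol C): C 1.000, H 2.000, O 1.500
×2: C 2.00, H 4.00, O 3.00 → C2H4O3

C2H4O3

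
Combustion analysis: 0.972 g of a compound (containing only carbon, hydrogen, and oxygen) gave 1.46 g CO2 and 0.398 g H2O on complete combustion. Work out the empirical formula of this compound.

C3H4O3

mol C = 1.46 / 44.01 = 0.03317; mass C = 0.03317 × 12.01 = 0.3984 g
mol H = 2 × (0.398 / 18.02) = 0.04417; mass H = 0.04417 × 1.008 = 0.04453 g
mass O = 0.972 − (0.4429) = 0.5291 g → mol O = 0.03307
Smallest is O at 0.03307 mol; normalising gives C 1.003, H 1.336, O 1.000
Multiply by 3: C 3.01, H 4.01, O 3.00 → C3H4O3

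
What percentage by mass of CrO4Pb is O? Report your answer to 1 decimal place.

Molar mass = 1(52.00) + 4(16.00) + 1(207.2) = 323.200 g/mol
Mass of O per mole = 4 × 16.00 = 64.000 g
% O = 64.000 / 323.200 × 100 = 19.8%

19.8%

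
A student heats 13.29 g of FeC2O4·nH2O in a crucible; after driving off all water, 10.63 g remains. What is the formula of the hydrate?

Mass of water lost = 13.29 − 10.63 = 2.66 g → 2.66 / 18.02 = 0.1476 mol H2O
Molar mass of FeC2O4 = 143.87 g/mol → mol FeC2O4 = 10.63 / 143.87 = 0.07389
n = 0.1476 / 0.07389 = 2.00 ≈ 2 → FeC2O4·2H2O

FeC2O4·2H2O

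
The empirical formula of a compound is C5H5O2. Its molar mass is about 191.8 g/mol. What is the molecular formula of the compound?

Empirical-formula mass = 97.09 g/mol
n = 191.8 / 97.09 = 1.98 ≈ 2
Molecular formula = (C5H5O2)2 = C10H10O4

C10H10O4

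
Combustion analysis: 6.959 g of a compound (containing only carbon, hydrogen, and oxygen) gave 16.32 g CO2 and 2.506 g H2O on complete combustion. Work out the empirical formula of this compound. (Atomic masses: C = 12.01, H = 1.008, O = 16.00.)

mol C = 16.32 / 44.01 = 0.3708; mass C = 0.3708 × 12.01 = 4.454 g
mol H = 2 × (2.506 / 18.02) = 0.2781; mass H = 0.2781 × 1.008 = 0.2804 g
mass O = 6.959 − (4.734) = 2.225 g → mol O = 0.1391
Smallest is O at 0.1391 mol; normalising gives C 2.667, H 2.000, O 1.000
Scaling by 3: C 8.00, H 6.00, O 3.00 → C8H6O3

C8H6O3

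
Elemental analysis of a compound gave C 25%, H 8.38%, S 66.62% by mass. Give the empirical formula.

CH4S

Assume 100 g: 25 g C, 8.38 g H, 66.62 g S.
Moles — C: 25 / 12.01 = 2.082 mol; H: 8.38 / 1.008 = 8.313 mol; S: 66.62 / 32.07 = 2.077 mol
Ratios (÷ 2.077): C 1.002, H 4.002, S 1.000
→ CH4S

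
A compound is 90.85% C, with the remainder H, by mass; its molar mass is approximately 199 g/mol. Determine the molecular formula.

Assume 100 g: 90.85 g C, 9.15 g H.
C: 90.85 g ÷ 12.01 g/mol = 7.565 mol
H: 9.15 g ÷ 1.008 g/mol = 9.077 mol
Ratios (÷ 7.565): C 1.000, H 1.200
×5: C 5.00, H 6.00 → C5H6
Empirical-formula mass = 66.10 g/mol
n = 199 / 66.10 = 3.01 ≈ 3
Molecular formula = (C5H6)×3 = C15H18

C15H18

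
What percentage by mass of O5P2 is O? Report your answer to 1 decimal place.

56.4%

Molar mass = 5(16.00) + 2(30.97) = 141.940 g/mol
Mass of O per mole = 5 × 16.00 = 80.000 g
% O = 80.000 / 141.940 × 100 = 56.4%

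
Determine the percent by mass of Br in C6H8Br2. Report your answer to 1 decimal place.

Molar mass = 6(12.01) + 8(1.008) + 2(79.90) = 239.924 g/mol
Mass of Br per mole = 2 × 79.90 = 159.800 g
% Br = 159.800 / 239.924 × 100 = 66.6%

66.6%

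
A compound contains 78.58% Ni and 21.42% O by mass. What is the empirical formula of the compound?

Assume 100 g: 78.58 g Ni, 21.42 g O.
Moles — Ni: 78.58 / 58.69 = 1.339 mol; O: 21.42 / 16.00 = 1.339 mol
Ratios (÷ 1.339): Ni 1.000, O 1.000
≈ 1:1 → NiO

NiO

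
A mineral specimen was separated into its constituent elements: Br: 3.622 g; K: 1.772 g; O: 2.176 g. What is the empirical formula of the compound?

BrKO3

Br: 3.622 g ÷ 79.90 g/mol = 0.04533 mol
K: 1.772 g ÷ 39.10 g/mol = 0.04532 mol
O: 2.176 g ÷ 16.00 g/mol = 0.136 mol
Divide by the smallest (0.04532 mol K): Br 1.000, K 1.000, O 3.001
≈ 1:1:3 → BrKO3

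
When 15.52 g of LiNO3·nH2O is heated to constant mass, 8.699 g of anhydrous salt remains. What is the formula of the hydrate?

LiNO3·3H2O

Mass of water lost = 15.52 − 8.699 = 6.821 g → 6.821 / 18.02 = 0.3785 mol H2O
Molar mass of LiNO3 = 68.95 g/mol → mol LiNO3 = 8.699 / 68.95 = 0.1262
n = 0.3785 / 0.1262 = 3.00 ≈ 3 → LiNO3·3H2O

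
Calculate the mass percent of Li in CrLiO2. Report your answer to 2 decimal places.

Molar mass = 1(52.00) + 1(6.94) + 2(16.00) = 90.940 g/mol
Mass of Li per mole = 1 × 6.94 = 6.940 g
% Li = 6.940 / 90.940 × 100 = 7.63%

7.63%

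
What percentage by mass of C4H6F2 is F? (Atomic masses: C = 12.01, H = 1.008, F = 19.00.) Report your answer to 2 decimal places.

41.26%

Molar mass = 4(12.01) + 6(1.008) + 2(19.00) = 92.088 g/mol
Mass of F per mole = 2 × 19.00 = 38.000 g
% F = 38.000 / 92.088 × 100 = 41.26%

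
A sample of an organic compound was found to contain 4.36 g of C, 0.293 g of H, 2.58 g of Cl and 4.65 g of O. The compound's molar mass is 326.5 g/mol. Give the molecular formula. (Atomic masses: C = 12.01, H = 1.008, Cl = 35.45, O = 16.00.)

C: 4.36 g ÷ 12.01 g/mol = 0.363 mol
H: 0.293 g ÷ 1.008 g/mol = 0.2907 mol
Cl: 2.58 g ÷ 35.45 g/mol = 0.07278 mol
O: 4.65 g ÷ 16.00 g/mol = 0.2906 mol
Divide by the smallest (0.07278 mol Cl): C 4.988, H 3.994, Cl 1.000, O 3.993
≈ 5:4:1:4 → C5H4ClO4
Empirical-formula mass = 163.53 g/mol
n = 326.5 / 163.53 = 2.00 ≈ 2
Molecular formula = (C5H4ClO4)×2 = C10H8Cl2O8

C10H8Cl2O8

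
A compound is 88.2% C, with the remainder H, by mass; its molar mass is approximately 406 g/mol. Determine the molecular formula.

C30H48

Assume 100 g: 88.2 g C, 11.8 g H.
n(C) = 88.2/12.01 = 7.344, n(H) = 11.8/1.008 = 11.71
Ratios (÷ 7.344): C 1.000, H 1.594
×5: C 5.00, H 7.97 → C5H8
Empirical-formula mass = 68.11 g/mol
n = 406 / 68.11 = 5.96 ≈ 6
Molecular formula = (C5H8)×6 = C30H48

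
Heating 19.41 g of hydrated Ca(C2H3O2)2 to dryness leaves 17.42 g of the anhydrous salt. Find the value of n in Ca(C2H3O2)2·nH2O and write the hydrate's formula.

Mass of water lost = 19.41 − 17.42 = 1.99 g → 1.99 / 18.02 = 0.1104 mol H2O
Molar mass of Ca(C2H3O2)2 = 158.17 g/mol → mol Ca(C2H3O2)2 = 17.42 / 158.17 = 0.1101
n = 0.1104 / 0.1101 = 1.00 ≈ 1 → Ca(C2H3O2)2·H2O

Ca(C2H3O2)2·H2O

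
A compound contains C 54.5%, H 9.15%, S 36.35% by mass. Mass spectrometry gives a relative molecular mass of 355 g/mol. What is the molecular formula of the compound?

C16H32S4

Assume 100 g: 54.5 g C, 9.15 g H, 36.35 g S.
n(C) = 54.5/12.01 = 4.538, n(H) = 9.15/1.008 = 9.077, n(S) = 36.35/32.07 = 1.133
Divide by the smallest (1.133 mol S): C 4.004, H 8.009, S 1.000
≈ 4:8:1 → C4H8S
Empirical-formula mass = 88.17 g/mol
n = 355 / 88.17 = 4.03 ≈ 4
Molecular formula = (C4H8S)×4 = C16H32S4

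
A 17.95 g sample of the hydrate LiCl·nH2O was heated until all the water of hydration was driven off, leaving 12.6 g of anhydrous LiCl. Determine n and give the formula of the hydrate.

LiCl·H2O

Mass of water lost = 17.95 − 12.6 = 5.35 g → 5.35 / 18.02 = 0.2969 mol H2O
Molar mass of LiCl = 42.39 g/mol → mol LiCl = 12.6 / 42.39 = 0.2972
n = 0.2969 / 0.2972 = 1.00 ≈ 1 → LiCl·H2O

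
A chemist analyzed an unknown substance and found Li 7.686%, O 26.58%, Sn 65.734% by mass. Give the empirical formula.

Li2O3Sn

Assume 100 g: 7.686 g Li, 26.58 g O, 65.734 g Sn.
n(Li) = 7.686/6.94 = 1.107, n(O) = 26.58/16.00 = 1.661, n(Sn) = 65.734/118.71 = 0.5537
Smallest is Sn at 0.5537 mol; normalising gives Li 2.000, O 3.000, Sn 1.000
≈ 2:3:1 → Li2O3Sn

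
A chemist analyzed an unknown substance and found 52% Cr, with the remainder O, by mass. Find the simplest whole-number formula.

Assume 100 g: 52 g Cr, 48 g O.
n(Cr) = 52/52.00 = 1, n(O) = 48/16.00 = 3
Smallest is Cr at 1 mol; normalising gives Cr 1.000, O 3.000
Ratio ≈ 1:3, so the empirical formula is CrO3

CrO3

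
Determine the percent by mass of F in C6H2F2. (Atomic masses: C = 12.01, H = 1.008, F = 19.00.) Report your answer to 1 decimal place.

33.9%

Molar mass = 6(12.01) + 2(1.008) + 2(19.00) = 112.076 g/mol
Mass of F per mole = 2 × 19.00 = 38.000 g
% F = 38.000 / 112.076 × 100 = 33.9%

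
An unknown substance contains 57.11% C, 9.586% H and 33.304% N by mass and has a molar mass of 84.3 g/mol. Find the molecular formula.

Assume 100 g: 57.11 g C, 9.586 g H, 33.304 g N.
C: 57.11 g ÷ 12.01 g/mol = 4.755 mol
H: 9.586 g ÷ 1.008 g/mol = 9.51 mol
N: 33.304 g ÷ 14.01 g/mol = 2.377 mol
Divide by the smallest (2.377 mol N): C 2.000, H 4.001, N 1.000
→ C2H4N
Empirical-formula mass = 42.06 g/mol
n = 84.3 / 42.06 = 2.00 ≈ 2
Molecular formula = (C2H4N)×2 = C4H8N2

C4H8N2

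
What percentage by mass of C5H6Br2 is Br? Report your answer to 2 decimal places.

Molar mass = 5(12.01) + 6(1.008) + 2(79.90) = 225.898 g/mol
Mass of Br per mole = 2 × 79.90 = 159.800 g
% Br = 159.800 / 225.898 × 100 = 70.74%

70.74%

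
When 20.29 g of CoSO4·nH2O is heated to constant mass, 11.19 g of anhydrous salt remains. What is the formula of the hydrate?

CoSO4·7H2O

Mass of water lost = 20.29 − 11.19 = 9.1 g → 9.1 / 18.02 = 0.505 mol H2O
Molar mass of CoSO4 = 155.00 g/mol → mol CoSO4 = 11.19 / 155.00 = 0.07219
n = 0.505 / 0.07219 = 7.00 ≈ 7 → CoSO4·7H2O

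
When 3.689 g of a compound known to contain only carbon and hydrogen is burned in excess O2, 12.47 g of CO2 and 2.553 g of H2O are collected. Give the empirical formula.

mol C = 12.47 / 44.01 = 0.2833; mass C = 0.2833 × 12.01 = 3.403 g
mol H = 2 × (2.553 / 18.02) = 0.2834; mass H = 0.2834 × 1.008 = 0.2856 g
Divide by the smallest (0.2833 mol C): C 1.000, H 1.000
→ CH

CH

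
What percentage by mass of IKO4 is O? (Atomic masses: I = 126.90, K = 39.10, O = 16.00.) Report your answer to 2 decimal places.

27.83%

Molar mass = 1(126.90) + 1(39.10) + 4(16.00) = 230.000 g/mol
Mass of O per mole = 4 × 16.00 = 64.000 g
% O = 64.000 / 230.000 × 100 = 27.83%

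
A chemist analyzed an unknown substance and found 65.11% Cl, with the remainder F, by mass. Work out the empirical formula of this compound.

ClF

Assume 100 g: 65.11 g Cl, 34.89 g F.
n(Cl) = 65.11/35.45 = 1.837, n(F) = 34.89/19.00 = 1.836
Divide by the smallest (1.836 mol F): Cl 1.000, F 1.000
≈ 1:1 → ClF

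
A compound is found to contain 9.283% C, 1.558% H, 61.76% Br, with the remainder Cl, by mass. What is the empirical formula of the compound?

Assume 100 g: 9.283 g C, 1.558 g H, 61.76 g Br, 27.399 g Cl.
C: 9.283 g ÷ 12.01 g/mol = 0.7729 mol
H: 1.558 g ÷ 1.008 g/mol = 1.546 mol
Br: 61.76 g ÷ 79.90 g/mol = 0.773 mol
Cl: 27.399 g ÷ 35.45 g/mol = 0.7729 mol
Smallest is Cl at 0.7729 mol; normalising gives C 1.000, H 2.000, Br 1.000, Cl 1.000
≈ 1:2:1:1 → CH2BrCl

CH2BrCl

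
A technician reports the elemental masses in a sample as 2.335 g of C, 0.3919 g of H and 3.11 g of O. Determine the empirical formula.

CH2O

C: 2.335 g ÷ 12.01 g/mol = 0.1944 mol
H: 0.3919 g ÷ 1.008 g/mol = 0.3888 mol
O: 3.11 g ÷ 16.00 g/mol = 0.1944 mol
Divide by the smallest (0.1944 mol O): C 1.000, H 2.000, O 1.000
Ratio ≈ 1:2:1, so the empirical formula is CH2O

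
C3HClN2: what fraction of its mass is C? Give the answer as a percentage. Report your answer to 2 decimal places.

35.85%

Molar mass = 3(12.01) + 1(1.008) + 1(35.45) + 2(14.01) = 100.508 g/mol
Mass of C per mole = 3 × 12.01 = 36.030 g
% C = 36.030 / 100.508 × 100 = 35.85%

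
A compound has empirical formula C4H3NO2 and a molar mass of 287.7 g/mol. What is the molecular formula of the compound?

C12H9N3O6

Empirical-formula mass = 97.07 g/mol
n = 287.7 / 97.07 = 2.96 ≈ 3
Molecular formula = (C4H3NO2)3 = C12H9N3O6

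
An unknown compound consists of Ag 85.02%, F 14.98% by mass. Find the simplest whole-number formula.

AgF

Assume 100 g: 85.02 g Ag, 14.98 g F.
n(Ag) = 85.02/107.87 = 0.7882, n(F) = 14.98/19.00 = 0.7884
Divide by the smallest (0.7882 mol Ag): Ag 1.000, F 1.000
Ratio ≈ 1:1, so the empirical formula is AgF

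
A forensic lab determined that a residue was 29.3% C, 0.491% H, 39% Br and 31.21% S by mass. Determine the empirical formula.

C5HBrS2

Assume 100 g: 29.3 g C, 0.491 g H, 39 g Br, 31.21 g S.
C: 29.3 g ÷ 12.01 g/mol = 2.44 mol
H: 0.491 g ÷ 1.008 g/mol = 0.4871 mol
Br: 39 g ÷ 79.90 g/mol = 0.4881 mol
S: 31.21 g ÷ 32.07 g/mol = 0.9732 mol
Divide by the smallest (0.4871 mol H): C 5.008, H 1.000, Br 1.002, S 1.998
Ratio ≈ 5:1:1:2, so the empirical formula is C5HBrS2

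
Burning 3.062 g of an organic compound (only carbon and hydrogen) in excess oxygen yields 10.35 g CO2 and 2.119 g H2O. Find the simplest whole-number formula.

mol C = 10.35 / 44.01 = 0.2352; mass C = 0.2352 × 12.01 = 2.824 g
mol H = 2 × (2.119 / 18.02) = 0.2352; mass H = 0.2352 × 1.008 = 0.2371 g
Divide by the smallest (0.2352 mol C): C 1.000, H 1.000
Ratio ≈ 1:1, so the empirical formula is CH

CH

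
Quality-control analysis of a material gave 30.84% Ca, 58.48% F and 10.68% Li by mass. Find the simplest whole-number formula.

Assume 100 g: 30.84 g Ca, 58.48 g F, 10.68 g Li.
Ca: 30.84 g ÷ 40.08 g/mol = 0.7695 mol
F: 58.48 g ÷ 19.00 g/mol = 3.078 mol
Li: 10.68 g ÷ 6.94 g/mol = 1.539 mol
Ratios (÷ 0.7695): Ca 1.000, F 4.000, Li 2.000
→ CaF4Li2

CaF4Li2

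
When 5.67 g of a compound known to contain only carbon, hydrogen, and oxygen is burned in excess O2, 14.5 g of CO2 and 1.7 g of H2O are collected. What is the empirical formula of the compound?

mol C = 14.5 / 44.01 = 0.3295; mass C = 0.3295 × 12.01 = 3.957 g
mol H = 2 × (1.7 / 18.02) = 0.1887; mass H = 0.1887 × 1.008 = 0.1902 g
mass O = 5.67 − (4.147) = 1.523 g → mol O = 0.09518
Divide by the smallest (0.09518 mol O): C 3.462, H 1.982, O 1.000
×2: C 6.92, H 3.96, O 2.00 → C7H4O2

C7H4O2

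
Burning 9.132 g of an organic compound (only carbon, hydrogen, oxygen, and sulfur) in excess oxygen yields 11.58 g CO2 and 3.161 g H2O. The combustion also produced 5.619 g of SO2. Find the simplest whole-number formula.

mol C = 11.58 / 44.01 = 0.2631; mass C = 0.2631 × 12.01 = 3.160 g
mol H = 2 × (3.161 / 18.02) = 0.3508; mass H = 0.3508 × 1.008 = 0.3536 g
mol S = 5.619 / 64.07 = 0.08770; mass S = 2.813 g
mass O = 9.132 − (6.326) = 2.806 g → mol O = 0.1754
Smallest is S at 0.0877 mol; normalising gives C 3.000, H 4.000, O 1.999, S 1.000
→ C3H4O2S

C3H4O2S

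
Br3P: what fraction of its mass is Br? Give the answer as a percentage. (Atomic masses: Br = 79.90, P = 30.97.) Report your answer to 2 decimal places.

88.56%

Molar mass = 3(79.90) + 1(30.97) = 270.670 g/mol
Mass of Br per mole = 3 × 79.90 = 239.700 g
% Br = 239.700 / 270.670 × 100 = 88.56%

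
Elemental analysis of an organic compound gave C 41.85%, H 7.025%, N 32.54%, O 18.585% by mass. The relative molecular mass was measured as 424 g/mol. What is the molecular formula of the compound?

Assume 100 g: 41.85 g C, 7.025 g H, 32.54 g N, 18.585 g O.
Moles — C: 41.85 / 12.01 = 3.485 mol; H: 7.025 / 1.008 = 6.969 mol; N: 32.54 / 14.01 = 2.323 mol; O: 18.585 / 16.00 = 1.162 mol
Divide by the smallest (1.162 mol O): C 3.000, H 6.000, N 2.000, O 1.000
→ C3H6N2O
Empirical-formula mass = 86.10 g/mol
n = 424 / 86.10 = 4.92 ≈ 5
Molecular formula = (C3H6N2O)×5 = C15H30N10O5

C15H30N10O5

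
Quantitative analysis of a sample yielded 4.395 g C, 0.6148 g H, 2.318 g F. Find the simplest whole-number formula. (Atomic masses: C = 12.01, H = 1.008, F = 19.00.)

n(C) = 4.395/12.01 = 0.3659, n(H) = 0.6148/1.008 = 0.6099, n(F) = 2.318/19.00 = 0.122
Ratios (÷ 0.122): C 3.000, H 4.999, F 1.000
≈ 3:5:1 → C3H5F

C3H5F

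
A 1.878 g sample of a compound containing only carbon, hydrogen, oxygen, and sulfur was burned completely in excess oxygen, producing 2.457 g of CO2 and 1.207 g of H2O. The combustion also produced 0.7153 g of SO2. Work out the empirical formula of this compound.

mol C = 2.457 / 44.01 = 0.05583; mass C = 0.05583 × 12.01 = 0.6705 g
mol H = 2 × (1.207 / 18.02) = 0.1340; mass H = 0.1340 × 1.008 = 0.1350 g
mol S = 0.7153 / 64.07 = 0.01116; mass S = 0.3580 g
mass O = 1.878 − (1.164) = 0.7144 g → mol O = 0.04465
Smallest is S at 0.01116 mol; normalising gives C 5.001, H 11.999, O 3.999, S 1.000
≈ 5:12:4:1 → C5H12O4S

C5H12O4S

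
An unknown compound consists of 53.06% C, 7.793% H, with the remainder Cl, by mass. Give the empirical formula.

Assume 100 g: 53.06 g C, 7.793 g H, 39.147 g Cl.
Moles — C: 53.06 / 12.01 = 4.418 mol; H: 7.793 / 1.008 = 7.731 mol; Cl: 39.147 / 35.45 = 1.104 mol
Smallest is Cl at 1.104 mol; normalising gives C 4.001, H 7.001, Cl 1.000
→ C4H7Cl

C4H7Cl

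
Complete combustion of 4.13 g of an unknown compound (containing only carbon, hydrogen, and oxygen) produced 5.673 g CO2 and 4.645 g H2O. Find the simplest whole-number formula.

CH4O

mol C = 5.673 / 44.01 = 0.1289; mass C = 0.1289 × 12.01 = 1.548 g
mol H = 2 × (4.645 / 18.02) = 0.5155; mass H = 0.5155 × 1.008 = 0.5197 g
mass O = 4.13 − (2.068) = 2.062 g → mol O = 0.1289
Smallest is O at 0.1289 mol; normalising gives C 1.000, H 4.000, O 1.000
Ratio ≈ 1:4:1, so the empirical formula is CH4O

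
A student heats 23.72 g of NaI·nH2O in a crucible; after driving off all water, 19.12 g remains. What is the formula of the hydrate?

NaI·2H2O

Mass of water lost = 23.72 − 19.12 = 4.6 g → 4.6 / 18.02 = 0.2553 mol H2O
Molar mass of NaI = 149.89 g/mol → mol NaI = 19.12 / 149.89 = 0.1276
n = 0.2553 / 0.1276 = 2.00 ≈ 2 → NaI·2H2O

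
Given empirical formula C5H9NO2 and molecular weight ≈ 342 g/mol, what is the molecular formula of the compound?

C15H27N3O6

Empirical-formula mass = 115.13 g/mol
n = 342 / 115.13 = 2.97 ≈ 3
Molecular formula = (C5H9NO2)3 = C15H27N3O6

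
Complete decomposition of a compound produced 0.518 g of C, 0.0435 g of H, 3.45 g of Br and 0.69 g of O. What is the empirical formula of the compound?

n(C) = 0.518/12.01 = 0.04313, n(H) = 0.0435/1.008 = 0.04315, n(Br) = 3.45/79.90 = 0.04318, n(O) = 0.69/16.00 = 0.04312
Ratios (÷ 0.04312): C 1.000, H 1.001, Br 1.001, O 1.000
→ CHBrO

CHBrO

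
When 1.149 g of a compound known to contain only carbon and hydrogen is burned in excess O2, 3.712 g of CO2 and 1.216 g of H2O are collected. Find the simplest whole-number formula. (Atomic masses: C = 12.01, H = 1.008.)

mol C = 3.712 / 44.01 = 0.08434; mass C = 0.08434 × 12.01 = 1.013 g
mol H = 2 × (1.216 / 18.02) = 0.1350; mass H = 0.1350 × 1.008 = 0.1360 g
Smallest is C at 0.08434 mol; normalising gives C 1.000, H 1.600
Scaling by 5: C 5.00, H 8.00 → C5H8

C5H8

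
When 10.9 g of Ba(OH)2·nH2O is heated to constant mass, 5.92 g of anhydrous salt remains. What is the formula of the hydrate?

Mass of water lost = 10.9 − 5.92 = 4.98 g → 4.98 / 18.02 = 0.2764 mol H2O
Molar mass of Ba(OH)2 = 171.35 g/mol → mol Ba(OH)2 = 5.92 / 171.35 = 0.03455
n = 0.2764 / 0.03455 = 8.00 ≈ 8 → Ba(OH)2·8H2O

Ba(OH)2·8H2O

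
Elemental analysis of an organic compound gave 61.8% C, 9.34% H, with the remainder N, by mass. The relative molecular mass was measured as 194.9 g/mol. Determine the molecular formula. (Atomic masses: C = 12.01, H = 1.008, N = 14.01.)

Assume 100 g: 61.8 g C, 9.34 g H, 28.86 g N.
C: 61.8 g ÷ 12.01 g/mol = 5.146 mol
H: 9.34 g ÷ 1.008 g/mol = 9.266 mol
N: 28.86 g ÷ 14.01 g/mol = 2.06 mol
Smallest is N at 2.06 mol; normalising gives C 2.498, H 4.498, N 1.000
Multiply by 2: C 5.00, H 9.00, N 2.00 → C5H9N2
Empirical-formula mass = 97.14 g/mol
n = 194.9 / 97.14 = 2.01 ≈ 2
Molecular formula = (C5H9N2)×2 = C10H18N4

C10H18N4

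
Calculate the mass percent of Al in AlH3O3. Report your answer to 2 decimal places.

34.59%

Molar mass = 1(26.98) + 3(1.008) + 3(16.00) = 78.004 g/mol
Mass of Al per mole = 1 × 26.98 = 26.980 g
% Al = 26.980 / 78.004 × 100 = 34.59%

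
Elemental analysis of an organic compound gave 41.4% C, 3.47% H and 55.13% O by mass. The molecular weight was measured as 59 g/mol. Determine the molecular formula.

C2H2O2

Assume 100 g: 41.4 g C, 3.47 g H, 55.13 g O.
Moles — C: 41.4 / 12.01 = 3.447 mol; H: 3.47 / 1.008 = 3.442 mol; O: 55.13 / 16.00 = 3.446 mol
Divide by the smallest (3.442 mol H): C 1.001, H 1.000, O 1.001
Ratio ≈ 1:1:1, so the empirical formula is CHO
Empirical-formula mass = 29.02 g/mol
n = 59 / 29.02 = 2.03 ≈ 2
Molecular formula = (CHO)×2 = C2H2O2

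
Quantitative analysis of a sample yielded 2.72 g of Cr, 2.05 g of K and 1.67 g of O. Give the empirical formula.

CrKO2

Cr: 2.72 g ÷ 52.00 g/mol = 0.05231 mol
K: 2.05 g ÷ 39.10 g/mol = 0.05243 mol
O: 1.67 g ÷ 16.00 g/mol = 0.1044 mol
Smallest is Cr at 0.05231 mol; normalising gives Cr 1.000, K 1.002, O 1.995
→ CrKO2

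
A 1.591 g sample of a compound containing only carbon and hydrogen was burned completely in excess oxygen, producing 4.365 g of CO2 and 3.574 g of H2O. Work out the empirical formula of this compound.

CH4

mol C = 4.365 / 44.01 = 0.09918; mass C = 0.09918 × 12.01 = 1.191 g
mol H = 2 × (3.574 / 18.02) = 0.3967; mass H = 0.3967 × 1.008 = 0.3998 g
Ratios (÷ 0.09918): C 1.000, H 3.999
Ratio ≈ 1:4, so the empirical formula is CH4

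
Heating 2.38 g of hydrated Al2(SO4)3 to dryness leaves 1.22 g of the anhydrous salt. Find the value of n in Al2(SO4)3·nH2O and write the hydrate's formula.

Mass of water lost = 2.38 − 1.22 = 1.16 g → 1.16 / 18.02 = 0.06437 mol H2O
Molar mass of Al2(SO4)3 = 342.17 g/mol → mol Al2(SO4)3 = 1.22 / 342.17 = 0.003565
n = 0.06437 / 0.003565 = 18.05 ≈ 18 → Al2(SO4)3·18H2O

Al2(SO4)3·18H2O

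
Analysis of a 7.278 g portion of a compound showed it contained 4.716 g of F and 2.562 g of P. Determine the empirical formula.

n(F) = 4.716/19.00 = 0.2482, n(P) = 2.562/30.97 = 0.08273
Divide by the smallest (0.08273 mol P): F 3.000, P 1.000
Ratio ≈ 3:1, so the empirical formula is F3P

F3P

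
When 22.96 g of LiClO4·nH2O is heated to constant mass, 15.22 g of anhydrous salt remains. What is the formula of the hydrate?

LiClO4·3H2O

Mass of water lost = 22.96 − 15.22 = 7.74 g → 7.74 / 18.02 = 0.4295 mol H2O
Molar mass of LiClO4 = 106.39 g/mol → mol LiClO4 = 15.22 / 106.39 = 0.1431
n = 0.4295 / 0.1431 = 3.00 ≈ 3 → LiClO4·3H2O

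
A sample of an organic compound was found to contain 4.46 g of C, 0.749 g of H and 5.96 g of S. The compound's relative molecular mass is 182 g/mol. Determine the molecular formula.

C6H12S3

C: 4.46 g ÷ 12.01 g/mol = 0.3714 mol
H: 0.749 g ÷ 1.008 g/mol = 0.7431 mol
S: 5.96 g ÷ 32.07 g/mol = 0.1858 mol
Ratios (÷ 0.1858): C 1.998, H 3.998, S 1.000
≈ 2:4:1 → C2H4S
Empirical-formula mass = 60.12 g/mol
n = 182 / 60.12 = 3.03 ≈ 3
Molecular formula = (C2H4S)×3 = C6H12S3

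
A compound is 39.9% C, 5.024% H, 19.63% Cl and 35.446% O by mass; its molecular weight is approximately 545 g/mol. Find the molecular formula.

C18H27Cl3O12

Assume 100 g: 39.9 g C, 5.024 g H, 19.63 g Cl, 35.446 g O.
C: 39.9 g ÷ 12.01 g/mol = 3.322 mol
H: 5.024 g ÷ 1.008 g/mol = 4.984 mol
Cl: 19.63 g ÷ 35.45 g/mol = 0.5537 mol
O: 35.446 g ÷ 16.00 g/mol = 2.215 mol
Ratios (÷ 0.5537): C 6.000, H 9.001, Cl 1.000, O 4.001
→ C6H9ClO4
Empirical-formula mass = 180.58 g/mol
n = 545 / 180.58 = 3.02 ≈ 3
Molecular formula = (C6H9ClO4)×3 = C18H27Cl3O12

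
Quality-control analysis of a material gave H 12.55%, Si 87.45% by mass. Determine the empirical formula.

Assume 100 g: 12.55 g H, 87.45 g Si.
Moles — H: 12.55 / 1.008 = 12.45 mol; Si: 87.45 / 28.09 = 3.113 mol
Ratios (÷ 3.113): H 3.999, Si 1.000
→ H4Si

H4Si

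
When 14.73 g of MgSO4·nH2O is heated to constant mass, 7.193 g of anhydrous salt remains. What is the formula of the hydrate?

Mass of water lost = 14.73 − 7.193 = 7.537 g → 7.537 / 18.02 = 0.4183 mol H2O
Molar mass of MgSO4 = 120.38 g/mol → mol MgSO4 = 7.193 / 120.38 = 0.05975
n = 0.4183 / 0.05975 = 7.00 ≈ 7 → MgSO4·7H2O

MgSO4·7H2O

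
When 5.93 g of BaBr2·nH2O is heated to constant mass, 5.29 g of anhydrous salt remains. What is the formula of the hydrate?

Mass of water lost = 5.93 − 5.29 = 0.64 g → 0.64 / 18.02 = 0.03552 mol H2O
Molar mass of BaBr2 = 297.13 g/mol → mol BaBr2 = 5.29 / 297.13 = 0.0178
n = 0.03552 / 0.0178 = 1.99 ≈ 2 → BaBr2·2H2O

BaBr2·2H2O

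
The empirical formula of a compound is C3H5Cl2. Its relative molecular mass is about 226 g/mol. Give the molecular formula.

C6H10Cl4

Empirical-formula mass = 111.97 g/mol
n = 226 / 111.97 = 2.02 ≈ 2
Molecular formula = (C3H5Cl2)2 = C6H10Cl4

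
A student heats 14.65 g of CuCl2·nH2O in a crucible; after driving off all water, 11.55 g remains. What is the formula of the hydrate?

CuCl2·2H2O

Mass of water lost = 14.65 − 11.55 = 3.1 g → 3.1 / 18.02 = 0.172 mol H2O
Molar mass of CuCl2 = 134.45 g/mol → mol CuCl2 = 11.55 / 134.45 = 0.08591
n = 0.172 / 0.08591 = 2.00 ≈ 2 → CuCl2·2H2O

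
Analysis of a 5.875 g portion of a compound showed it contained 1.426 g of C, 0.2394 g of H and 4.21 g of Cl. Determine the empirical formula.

n(C) = 1.426/12.01 = 0.1187, n(H) = 0.2394/1.008 = 0.2375, n(Cl) = 4.21/35.45 = 0.1188
Ratios (÷ 0.1187): C 1.000, H 2.000, Cl 1.000
≈ 1:2:1 → CH2Cl

CH2Cl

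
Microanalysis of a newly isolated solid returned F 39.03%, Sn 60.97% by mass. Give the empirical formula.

Assume 100 g: 39.03 g F, 60.97 g Sn.
n(F) = 39.03/19.00 = 2.054, n(Sn) = 60.97/118.71 = 0.5136
Smallest is Sn at 0.5136 mol; normalising gives F 4.000, Sn 1.000
Ratio ≈ 4:1, so the empirical formula is F4Sn

F4Sn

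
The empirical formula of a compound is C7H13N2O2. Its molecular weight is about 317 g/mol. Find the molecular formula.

Empirical-formula mass = 157.19 g/mol
n = 317 / 157.19 = 2.02 ≈ 2
Molecular formula = (C7H13N2O2)2 = C14H26N4O4

C14H26N4O4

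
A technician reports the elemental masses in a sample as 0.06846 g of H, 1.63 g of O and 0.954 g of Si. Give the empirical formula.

H2O3Si

H: 0.06846 g ÷ 1.008 g/mol = 0.06792 mol
O: 1.63 g ÷ 16.00 g/mol = 0.1019 mol
Si: 0.954 g ÷ 28.09 g/mol = 0.03396 mol
Divide by the smallest (0.03396 mol Si): H 2.000, O 3.000, Si 1.000
Ratio ≈ 2:3:1, so the empirical formula is H2O3Si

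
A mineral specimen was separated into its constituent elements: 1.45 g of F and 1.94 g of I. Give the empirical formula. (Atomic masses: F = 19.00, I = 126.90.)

F5I

F: 1.45 g ÷ 19.00 g/mol = 0.07632 mol
I: 1.94 g ÷ 126.90 g/mol = 0.01529 mol
Smallest is I at 0.01529 mol; normalising gives F 4.992, I 1.000
Ratio ≈ 5:1, so the empirical formula is F5I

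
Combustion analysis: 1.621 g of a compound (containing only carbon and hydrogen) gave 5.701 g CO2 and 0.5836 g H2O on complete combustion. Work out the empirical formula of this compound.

C2H

mol C = 5.701 / 44.01 = 0.1295; mass C = 0.1295 × 12.01 = 1.556 g
mol H = 2 × (0.5836 / 18.02) = 0.06477; mass H = 0.06477 × 1.008 = 0.06529 g
Ratios (÷ 0.06477): C 2.000, H 1.000
→ C2H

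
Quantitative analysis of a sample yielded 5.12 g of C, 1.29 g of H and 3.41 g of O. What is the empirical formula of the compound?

Moles — C: 5.12 / 12.01 = 0.4263 mol; H: 1.29 / 1.008 = 1.28 mol; O: 3.41 / 16.00 = 0.2131 mol
Divide by the smallest (0.2131 mol O): C 2.000, H 6.005, O 1.000
→ C2H6O

C2H6O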